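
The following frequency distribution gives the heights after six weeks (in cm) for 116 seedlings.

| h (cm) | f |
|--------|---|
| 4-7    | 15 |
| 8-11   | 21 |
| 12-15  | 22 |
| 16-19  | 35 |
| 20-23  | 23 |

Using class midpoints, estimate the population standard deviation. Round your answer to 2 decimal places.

Midpoints: 5.5, 9.5, 13.5, 17.5, 21.5
n = 116, Σfm = 1686, mean = 14.5345
Σfm² = 27709
Σf(m − x̄)² = Σfm² − (Σfm)²/n = 27709 − 1686²/116 = 3203.8621
Population variance = 3203.8621 / 116 = 27.6195
Standard deviation = √27.6195 = 5.2554

5.26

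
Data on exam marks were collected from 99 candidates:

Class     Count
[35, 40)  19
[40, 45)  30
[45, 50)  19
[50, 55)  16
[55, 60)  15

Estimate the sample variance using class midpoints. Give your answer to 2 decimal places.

Midpoints: 37.5, 42.5, 47.5, 52.5, 57.5
n = 99, Σfm = 4592.5, mean = 46.3889
Σfm² = 217468.75
Σf(m − x̄)² = Σfm² − (Σfm)²/n = 217468.75 − 4592.5²/99 = 4427.7778
Sample variance = 4427.7778 / 98 = 45.1814

45.18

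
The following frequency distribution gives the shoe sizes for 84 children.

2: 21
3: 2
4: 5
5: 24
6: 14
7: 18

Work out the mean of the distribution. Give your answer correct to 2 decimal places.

4.74

Values: 2, 3, 4, 5, 6, 7
Σfx = 21×2 + 2×3 + 5×4 + 24×5 + 14×6 + 18×7 = 398
n = Σf = 84
Mean = 398 / 84 = 4.7381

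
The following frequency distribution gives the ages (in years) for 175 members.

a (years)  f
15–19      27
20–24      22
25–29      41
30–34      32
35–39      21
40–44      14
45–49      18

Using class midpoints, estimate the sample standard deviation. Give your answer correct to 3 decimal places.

Midpoints: 17, 22, 27, 32, 37, 42, 47
n = 175, Σfm = 5285, mean = 30.2000
Σfm² = 174315
Σf(m − x̄)² = Σfm² − (Σfm)²/n = 174315 − 5285²/175 = 14708.0000
Sample variance = 14708.0000 / 174 = 84.5287
Standard deviation = √84.5287 = 9.1940

9.194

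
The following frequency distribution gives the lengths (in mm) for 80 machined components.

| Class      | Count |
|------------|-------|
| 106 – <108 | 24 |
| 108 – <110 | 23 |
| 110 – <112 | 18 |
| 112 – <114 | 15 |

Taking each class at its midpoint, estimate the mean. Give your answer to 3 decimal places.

Midpoints: 107, 109, 111, 113
Σfm = 24×107 + 23×109 + 18×111 + 15×113 = 8768
n = Σf = 80
Mean = 8768 / 80 = 109.6000

109.600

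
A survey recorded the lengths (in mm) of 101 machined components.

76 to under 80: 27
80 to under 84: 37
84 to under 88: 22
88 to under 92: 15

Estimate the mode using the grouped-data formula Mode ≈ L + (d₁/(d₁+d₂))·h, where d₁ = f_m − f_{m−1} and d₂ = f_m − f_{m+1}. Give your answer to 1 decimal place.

Modal class: 80 to under 84 (highest frequency 37).
d₁ = 37 − 27 = 10, d₂ = 37 − 22 = 15
Mode ≈ 80 + (10/(10+15)) × 4 = 80 + 1.6000 = 81.6000

81.6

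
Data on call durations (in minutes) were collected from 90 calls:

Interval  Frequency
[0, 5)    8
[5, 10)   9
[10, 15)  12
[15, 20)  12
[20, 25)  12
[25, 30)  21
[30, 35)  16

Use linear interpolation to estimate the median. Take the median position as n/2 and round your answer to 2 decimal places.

Cumulative frequencies: 8, 17, 29, 41, 53, 74, 90
n = 90; position = n/2 = 45.
This falls in the class [20, 25): L = 20, F = 41, f = 12, h = 5.
Median ≈ 20 + ((45 − 41) / 12) × 5 = 21.6667

21.67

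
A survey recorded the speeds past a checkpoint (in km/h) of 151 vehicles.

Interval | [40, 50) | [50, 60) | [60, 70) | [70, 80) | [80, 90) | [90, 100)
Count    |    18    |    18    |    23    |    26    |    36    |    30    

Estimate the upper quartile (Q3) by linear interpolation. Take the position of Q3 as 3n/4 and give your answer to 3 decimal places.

Cumulative frequencies: 18, 36, 59, 85, 121, 151
n = 151; position = 3n/4 = 113.25.
This falls in the class [80, 90): L = 80, F = 85, f = 36, h = 10.
Upper quartile ≈ 80 + ((113.25 − 85) / 36) × 10 = 87.8472

87.847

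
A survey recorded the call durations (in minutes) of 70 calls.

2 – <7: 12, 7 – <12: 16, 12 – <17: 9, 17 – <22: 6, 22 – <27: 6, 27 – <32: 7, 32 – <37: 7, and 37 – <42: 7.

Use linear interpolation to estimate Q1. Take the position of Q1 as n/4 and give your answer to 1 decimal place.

Cumulative frequencies: 12, 28, 37, 43, 49, 56, 63, 70
n = 70; position = n/4 = 17.5.
This falls in the class 7 – <12: L = 7, F = 12, f = 16, h = 5.
Lower quartile ≈ 7 + ((17.5 − 12) / 16) × 5 = 8.7188

8.7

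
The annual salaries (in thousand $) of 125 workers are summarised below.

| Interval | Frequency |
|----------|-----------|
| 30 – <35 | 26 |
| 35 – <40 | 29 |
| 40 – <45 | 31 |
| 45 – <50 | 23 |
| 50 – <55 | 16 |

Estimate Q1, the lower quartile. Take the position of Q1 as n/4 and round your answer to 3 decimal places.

Cumulative frequencies: 26, 55, 86, 109, 125
n = 125; position = n/4 = 31.25.
This falls in the class 35 – <40: L = 35, F = 26, f = 29, h = 5.
Lower quartile ≈ 35 + ((31.25 − 26) / 29) × 5 = 35.9052

35.905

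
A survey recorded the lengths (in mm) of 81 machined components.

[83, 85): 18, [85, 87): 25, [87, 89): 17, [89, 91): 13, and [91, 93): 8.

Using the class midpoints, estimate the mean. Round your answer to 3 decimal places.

Midpoints: 84, 86, 88, 90, 92
Σfm = 18×84 + 25×86 + 17×88 + 13×90 + 8×92 = 7064
n = Σf = 81
Mean = 7064 / 81 = 87.2099

87.210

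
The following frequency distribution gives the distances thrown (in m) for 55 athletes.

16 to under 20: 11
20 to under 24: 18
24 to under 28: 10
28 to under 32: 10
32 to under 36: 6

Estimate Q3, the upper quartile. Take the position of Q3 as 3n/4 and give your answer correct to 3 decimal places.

28.900

Cumulative frequencies: 11, 29, 39, 49, 55
n = 55; position = 3n/4 = 41.25.
This falls in the class 28 to under 32: L = 28, F = 39, f = 10, h = 4.
Upper quartile ≈ 28 + ((41.25 − 39) / 10) × 4 = 28.9000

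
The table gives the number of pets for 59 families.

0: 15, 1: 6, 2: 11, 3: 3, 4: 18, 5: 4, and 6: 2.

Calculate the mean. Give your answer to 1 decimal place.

Values: 0, 1, 2, 3, 4, 5, 6
Σfx = 15×0 + 6×1 + 11×2 + 3×3 + 18×4 + 4×5 + 2×6 = 141
n = Σf = 59
Mean = 141 / 59 = 2.3898

2.4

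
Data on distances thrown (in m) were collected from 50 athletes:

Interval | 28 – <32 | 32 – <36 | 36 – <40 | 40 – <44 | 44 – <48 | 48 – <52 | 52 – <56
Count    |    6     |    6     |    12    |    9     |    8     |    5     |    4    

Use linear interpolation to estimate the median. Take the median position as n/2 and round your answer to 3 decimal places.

40.444

Cumulative frequencies: 6, 12, 24, 33, 41, 46, 50
n = 50; position = n/2 = 25.
This falls in the class 40 – <44: L = 40, F = 24, f = 9, h = 4.
Median ≈ 40 + ((25 − 24) / 9) × 4 = 40.4444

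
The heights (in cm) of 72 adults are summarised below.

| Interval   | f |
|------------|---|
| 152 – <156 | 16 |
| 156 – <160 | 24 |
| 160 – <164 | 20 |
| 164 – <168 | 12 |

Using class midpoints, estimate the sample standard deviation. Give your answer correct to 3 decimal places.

Midpoints: 154, 158, 162, 166
n = 72, Σfm = 11488, mean = 159.5556
Σfm² = 1834144
Σf(m − x̄)² = Σfm² − (Σfm)²/n = 1834144 − 11488²/72 = 1169.7778
Sample variance = 1169.7778 / 71 = 16.4757
Standard deviation = √16.4757 = 4.0590

4.059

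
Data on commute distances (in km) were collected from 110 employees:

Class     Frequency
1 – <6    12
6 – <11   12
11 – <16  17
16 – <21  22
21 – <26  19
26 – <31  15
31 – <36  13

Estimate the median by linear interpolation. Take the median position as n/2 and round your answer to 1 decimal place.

Cumulative frequencies: 12, 24, 41, 63, 82, 97, 110
n = 110; position = n/2 = 55.
This falls in the class 16 – <21: L = 16, F = 41, f = 22, h = 5.
Median ≈ 16 + ((55 − 41) / 22) × 5 = 19.1818

19.2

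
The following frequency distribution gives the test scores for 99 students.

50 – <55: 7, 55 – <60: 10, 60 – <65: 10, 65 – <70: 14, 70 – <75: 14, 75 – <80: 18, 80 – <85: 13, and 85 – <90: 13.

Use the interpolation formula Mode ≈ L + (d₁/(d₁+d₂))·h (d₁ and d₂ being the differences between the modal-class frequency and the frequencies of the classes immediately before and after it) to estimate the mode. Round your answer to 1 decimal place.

Modal class: 75 – <80 (highest frequency 18).
d₁ = 18 − 14 = 4, d₂ = 18 − 13 = 5
Mode ≈ 75 + (4/(4+5)) × 5 = 75 + 2.2222 = 77.2222

77.2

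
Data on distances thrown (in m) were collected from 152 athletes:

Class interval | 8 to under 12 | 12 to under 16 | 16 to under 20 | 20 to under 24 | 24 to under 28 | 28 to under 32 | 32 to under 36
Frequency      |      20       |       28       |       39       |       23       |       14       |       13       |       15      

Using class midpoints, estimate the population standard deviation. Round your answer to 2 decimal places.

7.25

Midpoints: 10, 14, 18, 22, 26, 30, 34
n = 152, Σfm = 3064, mean = 20.1579
Σfm² = 69760
Σf(m − x̄)² = Σfm² − (Σfm)²/n = 69760 − 3064²/152 = 7996.2105
Population variance = 7996.2105 / 152 = 52.6066
Standard deviation = √52.6066 = 7.2530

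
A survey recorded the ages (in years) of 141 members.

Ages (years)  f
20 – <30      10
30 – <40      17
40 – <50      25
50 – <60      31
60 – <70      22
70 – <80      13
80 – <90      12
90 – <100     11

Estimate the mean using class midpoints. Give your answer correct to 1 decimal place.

Midpoints: 25, 35, 45, 55, 65, 75, 85, 95
Σfm = 10×25 + 17×35 + 25×45 + 31×55 + 22×65 + 13×75 + 12×85 + 11×95 = 8145
n = Σf = 141
Mean = 8145 / 141 = 57.7660

57.8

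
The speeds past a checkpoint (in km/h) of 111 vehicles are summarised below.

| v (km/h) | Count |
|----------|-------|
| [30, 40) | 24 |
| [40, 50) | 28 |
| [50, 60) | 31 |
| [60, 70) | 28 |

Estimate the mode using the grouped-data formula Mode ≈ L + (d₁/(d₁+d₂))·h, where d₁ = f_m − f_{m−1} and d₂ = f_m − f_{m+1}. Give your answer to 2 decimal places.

Modal class: [50, 60) (highest frequency 31).
d₁ = 31 − 28 = 3, d₂ = 31 − 28 = 3
Mode ≈ 50 + (3/(3+3)) × 10 = 50 + 5.0000 = 55.0000

55.00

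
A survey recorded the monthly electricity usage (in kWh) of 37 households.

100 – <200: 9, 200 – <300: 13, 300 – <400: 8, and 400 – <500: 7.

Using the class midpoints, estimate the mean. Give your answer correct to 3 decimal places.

285.135

Midpoints: 150, 250, 350, 450
Σfm = 9×150 + 13×250 + 8×350 + 7×450 = 10550
n = Σf = 37
Mean = 10550 / 37 = 285.1351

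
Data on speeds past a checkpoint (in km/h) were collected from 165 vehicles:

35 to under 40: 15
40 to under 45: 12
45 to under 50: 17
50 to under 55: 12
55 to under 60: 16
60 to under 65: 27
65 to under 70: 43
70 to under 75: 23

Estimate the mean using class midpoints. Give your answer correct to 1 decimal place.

Midpoints: 37.5, 42.5, 47.5, 52.5, 57.5, 62.5, 67.5, 72.5
Σfm = 15×37.5 + 12×42.5 + 17×47.5 + 12×52.5 + 16×57.5 + 27×62.5 + 43×67.5 + 23×72.5 = 9687.5
n = Σf = 165
Mean = 9687.5 / 165 = 58.7121

58.7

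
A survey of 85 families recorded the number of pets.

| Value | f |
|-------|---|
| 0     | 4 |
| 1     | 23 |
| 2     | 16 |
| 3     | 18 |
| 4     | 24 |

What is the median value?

Cumulative frequencies: 4, 27, 43, 61, 85
n = 85, so the median is the value in position (n+1)/2 = 43.
Position 43 falls at value 2.

2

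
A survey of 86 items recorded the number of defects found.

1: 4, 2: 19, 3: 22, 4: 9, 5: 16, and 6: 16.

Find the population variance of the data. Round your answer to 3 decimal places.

2.410

Values: 1, 2, 3, 4, 5, 6
n = 86, Σfx = 320, mean = 3.7209
Σfx² = 1398
Σf(x − x̄)² = Σfx² − (Σfx)²/n = 1398 − 320²/86 = 207.3023
Population variance = 207.3023 / 86 = 2.4105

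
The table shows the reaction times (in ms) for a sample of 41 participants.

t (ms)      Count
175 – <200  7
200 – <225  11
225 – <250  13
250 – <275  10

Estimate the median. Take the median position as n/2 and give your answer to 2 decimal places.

Cumulative frequencies: 7, 18, 31, 41
n = 41; position = n/2 = 20.5.
This falls in the class 225 – <250: L = 225, F = 18, f = 13, h = 25.
Median ≈ 225 + ((20.5 − 18) / 13) × 25 = 229.8077

229.81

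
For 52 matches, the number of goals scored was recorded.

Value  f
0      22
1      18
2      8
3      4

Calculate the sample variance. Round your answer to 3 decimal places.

Values: 0, 1, 2, 3
n = 52, Σfx = 46, mean = 0.8846
Σfx² = 86
Σf(x − x̄)² = Σfx² − (Σfx)²/n = 86 − 46²/52 = 45.3077
Sample variance = 45.3077 / 51 = 0.8884

0.888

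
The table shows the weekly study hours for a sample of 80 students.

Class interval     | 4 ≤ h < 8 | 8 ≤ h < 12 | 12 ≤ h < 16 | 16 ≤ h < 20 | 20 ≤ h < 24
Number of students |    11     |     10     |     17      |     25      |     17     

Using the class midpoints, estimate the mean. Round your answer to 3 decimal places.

Midpoints: 6, 10, 14, 18, 22
Σfm = 11×6 + 10×10 + 17×14 + 25×18 + 17×22 = 1228
n = Σf = 80
Mean = 1228 / 80 = 15.3500

15.350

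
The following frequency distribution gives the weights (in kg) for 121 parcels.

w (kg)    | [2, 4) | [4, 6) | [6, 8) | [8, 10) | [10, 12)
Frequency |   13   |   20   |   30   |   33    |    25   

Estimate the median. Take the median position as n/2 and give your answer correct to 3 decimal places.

Cumulative frequencies: 13, 33, 63, 96, 121
n = 121; position = n/2 = 60.5.
This falls in the class [6, 8): L = 6, F = 33, f = 30, h = 2.
Median ≈ 6 + ((60.5 − 33) / 30) × 2 = 7.8333

7.833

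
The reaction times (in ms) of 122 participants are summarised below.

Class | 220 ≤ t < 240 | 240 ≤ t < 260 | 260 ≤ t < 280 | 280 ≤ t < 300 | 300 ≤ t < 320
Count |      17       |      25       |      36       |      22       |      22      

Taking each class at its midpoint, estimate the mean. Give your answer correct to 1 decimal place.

Midpoints: 230, 250, 270, 290, 310
Σfm = 17×230 + 25×250 + 36×270 + 22×290 + 22×310 = 33080
n = Σf = 122
Mean = 33080 / 122 = 271.1475

271.1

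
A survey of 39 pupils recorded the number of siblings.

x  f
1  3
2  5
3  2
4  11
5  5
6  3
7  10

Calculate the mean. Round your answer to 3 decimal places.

Values: 1, 2, 3, 4, 5, 6, 7
Σfx = 3×1 + 5×2 + 2×3 + 11×4 + 5×5 + 3×6 + 10×7 = 176
n = Σf = 39
Mean = 176 / 39 = 4.5128

4.513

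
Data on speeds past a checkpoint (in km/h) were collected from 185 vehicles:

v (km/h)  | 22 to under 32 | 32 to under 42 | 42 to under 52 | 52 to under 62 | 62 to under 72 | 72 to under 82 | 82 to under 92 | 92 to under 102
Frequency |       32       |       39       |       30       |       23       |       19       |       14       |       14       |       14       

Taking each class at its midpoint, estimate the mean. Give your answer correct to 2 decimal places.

Midpoints: 27, 37, 47, 57, 67, 77, 87, 97
Σfm = 32×27 + 39×37 + 30×47 + 23×57 + 19×67 + 14×77 + 14×87 + 14×97 = 9955
n = Σf = 185
Mean = 9955 / 185 = 53.8108

53.81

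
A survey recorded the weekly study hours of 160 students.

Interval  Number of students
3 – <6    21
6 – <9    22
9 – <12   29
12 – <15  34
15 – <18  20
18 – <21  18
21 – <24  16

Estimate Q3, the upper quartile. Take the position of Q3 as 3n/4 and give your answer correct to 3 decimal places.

17.100

Cumulative frequencies: 21, 43, 72, 106, 126, 144, 160
n = 160; position = 3n/4 = 120.
This falls in the class 15 – <18: L = 15, F = 106, f = 20, h = 3.
Upper quartile ≈ 15 + ((120 − 106) / 20) × 3 = 17.1000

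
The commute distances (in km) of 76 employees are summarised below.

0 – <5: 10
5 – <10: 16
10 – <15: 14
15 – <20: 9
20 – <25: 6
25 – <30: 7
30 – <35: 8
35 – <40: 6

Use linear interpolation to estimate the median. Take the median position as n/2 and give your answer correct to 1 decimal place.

14.3

Cumulative frequencies: 10, 26, 40, 49, 55, 62, 70, 76
n = 76; position = n/2 = 38.
This falls in the class 10 – <15: L = 10, F = 26, f = 14, h = 5.
Median ≈ 10 + ((38 − 26) / 14) × 5 = 14.2857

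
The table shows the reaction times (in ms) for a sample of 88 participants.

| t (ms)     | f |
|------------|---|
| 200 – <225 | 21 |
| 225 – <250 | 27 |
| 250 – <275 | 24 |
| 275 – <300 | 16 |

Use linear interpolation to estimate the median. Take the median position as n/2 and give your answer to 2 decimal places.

Cumulative frequencies: 21, 48, 72, 88
n = 88; position = n/2 = 44.
This falls in the class 225 – <250: L = 225, F = 21, f = 27, h = 25.
Median ≈ 225 + ((44 − 21) / 27) × 25 = 246.2963

246.30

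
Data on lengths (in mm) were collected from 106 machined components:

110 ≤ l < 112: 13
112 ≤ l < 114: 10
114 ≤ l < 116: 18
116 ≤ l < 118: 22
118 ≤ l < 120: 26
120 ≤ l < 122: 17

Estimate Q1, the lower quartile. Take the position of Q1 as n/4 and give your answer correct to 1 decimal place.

Cumulative frequencies: 13, 23, 41, 63, 89, 106
n = 106; position = n/4 = 26.5.
This falls in the class 114 ≤ l < 116: L = 114, F = 23, f = 18, h = 2.
Lower quartile ≈ 114 + ((26.5 − 23) / 18) × 2 = 114.3889

114.4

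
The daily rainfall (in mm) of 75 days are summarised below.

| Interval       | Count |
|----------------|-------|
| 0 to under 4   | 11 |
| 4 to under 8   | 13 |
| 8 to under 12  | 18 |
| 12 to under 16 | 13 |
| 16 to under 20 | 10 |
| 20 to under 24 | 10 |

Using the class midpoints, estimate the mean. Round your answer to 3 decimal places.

Midpoints: 2, 6, 10, 14, 18, 22
Σfm = 11×2 + 13×6 + 18×10 + 13×14 + 10×18 + 10×22 = 862
n = Σf = 75
Mean = 862 / 75 = 11.4933

11.493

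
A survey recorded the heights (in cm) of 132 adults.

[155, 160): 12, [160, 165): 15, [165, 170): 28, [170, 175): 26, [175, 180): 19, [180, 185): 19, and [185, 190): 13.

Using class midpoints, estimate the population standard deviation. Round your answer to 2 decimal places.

Midpoints: 157.5, 162.5, 167.5, 172.5, 177.5, 182.5, 187.5
n = 132, Σfm = 22780, mean = 172.5758
Σfm² = 3941475
Σf(m − x̄)² = Σfm² − (Σfm)²/n = 3941475 − 22780²/132 = 10199.2424
Population variance = 10199.2424 / 132 = 77.2670
Standard deviation = √77.2670 = 8.7902

8.79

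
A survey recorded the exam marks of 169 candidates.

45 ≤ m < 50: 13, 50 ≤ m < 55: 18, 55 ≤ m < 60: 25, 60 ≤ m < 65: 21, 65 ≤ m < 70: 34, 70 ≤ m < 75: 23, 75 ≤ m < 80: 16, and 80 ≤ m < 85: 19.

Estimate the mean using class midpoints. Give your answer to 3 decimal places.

Midpoints: 47.5, 52.5, 57.5, 62.5, 67.5, 72.5, 77.5, 82.5
Σfm = 13×47.5 + 18×52.5 + 25×57.5 + 21×62.5 + 34×67.5 + 23×72.5 + 16×77.5 + 19×82.5 = 11082.5
n = Σf = 169
Mean = 11082.5 / 169 = 65.5769

65.577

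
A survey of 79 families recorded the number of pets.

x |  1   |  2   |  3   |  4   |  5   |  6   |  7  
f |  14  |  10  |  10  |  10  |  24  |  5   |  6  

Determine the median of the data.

4

Cumulative frequencies: 14, 24, 34, 44, 68, 73, 79
n = 79, so the median is the value in position (n+1)/2 = 40.
Position 40 falls at value 4.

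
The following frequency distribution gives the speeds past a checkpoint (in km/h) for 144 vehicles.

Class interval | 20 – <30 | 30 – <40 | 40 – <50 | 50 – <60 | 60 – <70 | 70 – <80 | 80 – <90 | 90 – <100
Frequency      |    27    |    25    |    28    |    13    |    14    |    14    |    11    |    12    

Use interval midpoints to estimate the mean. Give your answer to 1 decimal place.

52.5

Midpoints: 25, 35, 45, 55, 65, 75, 85, 95
Σfm = 27×25 + 25×35 + 28×45 + 13×55 + 14×65 + 14×75 + 11×85 + 12×95 = 7560
n = Σf = 144
Mean = 7560 / 144 = 52.5000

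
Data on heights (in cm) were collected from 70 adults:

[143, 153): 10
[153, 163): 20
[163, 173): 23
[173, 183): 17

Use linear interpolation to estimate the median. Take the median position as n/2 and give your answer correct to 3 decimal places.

165.174

Cumulative frequencies: 10, 30, 53, 70
n = 70; position = n/2 = 35.
This falls in the class [163, 173): L = 163, F = 30, f = 23, h = 10.
Median ≈ 163 + ((35 − 30) / 23) × 10 = 165.1739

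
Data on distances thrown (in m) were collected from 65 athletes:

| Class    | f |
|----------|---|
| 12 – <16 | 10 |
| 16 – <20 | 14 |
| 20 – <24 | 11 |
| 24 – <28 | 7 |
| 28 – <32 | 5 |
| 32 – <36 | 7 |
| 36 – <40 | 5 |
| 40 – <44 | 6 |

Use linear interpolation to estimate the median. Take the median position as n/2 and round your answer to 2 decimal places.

23.09

Cumulative frequencies: 10, 24, 35, 42, 47, 54, 59, 65
n = 65; position = n/2 = 32.5.
This falls in the class 20 – <24: L = 20, F = 24, f = 11, h = 4.
Median ≈ 20 + ((32.5 − 24) / 11) × 4 = 23.0909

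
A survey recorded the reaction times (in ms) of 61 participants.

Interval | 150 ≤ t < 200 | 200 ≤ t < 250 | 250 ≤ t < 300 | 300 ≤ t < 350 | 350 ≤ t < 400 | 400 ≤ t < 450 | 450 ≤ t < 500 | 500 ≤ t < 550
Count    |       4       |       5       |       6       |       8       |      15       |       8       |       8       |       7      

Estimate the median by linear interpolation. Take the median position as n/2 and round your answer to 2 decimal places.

375.00

Cumulative frequencies: 4, 9, 15, 23, 38, 46, 54, 61
n = 61; position = n/2 = 30.5.
This falls in the class 350 ≤ t < 400: L = 350, F = 23, f = 15, h = 50.
Median ≈ 350 + ((30.5 − 23) / 15) × 50 = 375.0000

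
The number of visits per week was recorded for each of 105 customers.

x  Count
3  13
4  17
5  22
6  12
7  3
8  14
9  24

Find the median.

6

Cumulative frequencies: 13, 30, 52, 64, 67, 81, 105
n = 105, so the median is the value in position (n+1)/2 = 53.
Position 53 falls at value 6.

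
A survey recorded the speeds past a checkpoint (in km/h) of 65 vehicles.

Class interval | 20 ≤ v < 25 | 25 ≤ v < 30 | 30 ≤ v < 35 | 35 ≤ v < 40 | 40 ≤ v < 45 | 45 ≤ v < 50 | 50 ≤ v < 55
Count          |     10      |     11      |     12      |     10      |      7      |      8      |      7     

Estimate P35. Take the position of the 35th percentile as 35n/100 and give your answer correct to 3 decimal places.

30.729

Cumulative frequencies: 10, 21, 33, 43, 50, 58, 65
n = 65; position = 35n/100 = 22.75.
This falls in the class 30 ≤ v < 35: L = 30, F = 21, f = 12, h = 5.
35th percentile ≈ 30 + ((22.75 − 21) / 12) × 5 = 30.7292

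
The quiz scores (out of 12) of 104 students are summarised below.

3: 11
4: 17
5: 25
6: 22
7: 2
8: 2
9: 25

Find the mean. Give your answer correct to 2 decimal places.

5.89

Values: 3, 4, 5, 6, 7, 8, 9
Σfx = 11×3 + 17×4 + 25×5 + 22×6 + 2×7 + 2×8 + 25×9 = 613
n = Σf = 104
Mean = 613 / 104 = 5.8942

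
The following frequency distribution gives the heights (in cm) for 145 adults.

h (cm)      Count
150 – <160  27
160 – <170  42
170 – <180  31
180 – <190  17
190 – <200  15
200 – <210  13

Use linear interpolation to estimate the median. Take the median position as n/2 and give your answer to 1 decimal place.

Cumulative frequencies: 27, 69, 100, 117, 132, 145
n = 145; position = n/2 = 72.5.
This falls in the class 170 – <180: L = 170, F = 69, f = 31, h = 10.
Median ≈ 170 + ((72.5 − 69) / 31) × 10 = 171.1290

171.1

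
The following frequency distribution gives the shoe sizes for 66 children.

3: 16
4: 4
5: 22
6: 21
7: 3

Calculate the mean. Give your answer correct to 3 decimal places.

Values: 3, 4, 5, 6, 7
Σfx = 16×3 + 4×4 + 22×5 + 21×6 + 3×7 = 321
n = Σf = 66
Mean = 321 / 66 = 4.8636

4.864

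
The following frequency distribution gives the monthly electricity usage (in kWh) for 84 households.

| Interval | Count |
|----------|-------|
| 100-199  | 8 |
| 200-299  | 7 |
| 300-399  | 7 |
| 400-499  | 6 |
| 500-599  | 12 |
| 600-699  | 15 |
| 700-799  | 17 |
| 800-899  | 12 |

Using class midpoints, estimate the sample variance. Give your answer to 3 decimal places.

Midpoints: 149.5, 249.5, 349.5, 449.5, 549.5, 649.5, 749.5, 849.5
n = 84, Σfm = 47358, mean = 563.7857
Σfm² = 30842621
Σf(m − x̄)² = Σfm² − (Σfm)²/n = 30842621 − 47358²/84 = 4142857.1429
Sample variance = 4142857.1429 / 83 = 49913.9415

49913.941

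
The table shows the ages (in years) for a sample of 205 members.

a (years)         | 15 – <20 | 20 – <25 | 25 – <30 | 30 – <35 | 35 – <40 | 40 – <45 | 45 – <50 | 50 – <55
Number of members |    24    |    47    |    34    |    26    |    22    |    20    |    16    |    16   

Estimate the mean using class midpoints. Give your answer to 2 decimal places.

Midpoints: 17.5, 22.5, 27.5, 32.5, 37.5, 42.5, 47.5, 52.5
Σfm = 24×17.5 + 47×22.5 + 34×27.5 + 26×32.5 + 22×37.5 + 20×42.5 + 16×47.5 + 16×52.5 = 6532.5
n = Σf = 205
Mean = 6532.5 / 205 = 31.8659

31.87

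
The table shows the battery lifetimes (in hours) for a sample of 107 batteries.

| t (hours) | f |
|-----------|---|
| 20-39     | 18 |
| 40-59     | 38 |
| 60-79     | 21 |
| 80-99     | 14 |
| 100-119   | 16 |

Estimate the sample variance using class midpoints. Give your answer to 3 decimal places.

Midpoints: 29.5, 49.5, 69.5, 89.5, 109.5
n = 107, Σfm = 6876.5, mean = 64.2664
Σfm² = 514196.75
Σf(m − x̄)² = Σfm² − (Σfm)²/n = 514196.75 − 6876.5²/107 = 72269.1589
Sample variance = 72269.1589 / 106 = 681.7845

681.785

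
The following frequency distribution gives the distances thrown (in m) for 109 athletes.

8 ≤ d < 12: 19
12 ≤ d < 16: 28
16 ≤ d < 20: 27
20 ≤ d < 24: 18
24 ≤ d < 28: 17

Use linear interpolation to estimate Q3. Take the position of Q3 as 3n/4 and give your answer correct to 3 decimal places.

Cumulative frequencies: 19, 47, 74, 92, 109
n = 109; position = 3n/4 = 81.75.
This falls in the class 20 ≤ d < 24: L = 20, F = 74, f = 18, h = 4.
Upper quartile ≈ 20 + ((81.75 − 74) / 18) × 4 = 21.7222

21.722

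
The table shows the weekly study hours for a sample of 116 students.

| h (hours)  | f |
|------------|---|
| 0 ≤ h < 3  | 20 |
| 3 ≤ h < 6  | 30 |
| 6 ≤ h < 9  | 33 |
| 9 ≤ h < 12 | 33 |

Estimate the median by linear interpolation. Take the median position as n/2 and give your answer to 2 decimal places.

6.73

Cumulative frequencies: 20, 50, 83, 116
n = 116; position = n/2 = 58.
This falls in the class 6 ≤ h < 9: L = 6, F = 50, f = 33, h = 3.
Median ≈ 6 + ((58 − 50) / 33) × 3 = 6.7273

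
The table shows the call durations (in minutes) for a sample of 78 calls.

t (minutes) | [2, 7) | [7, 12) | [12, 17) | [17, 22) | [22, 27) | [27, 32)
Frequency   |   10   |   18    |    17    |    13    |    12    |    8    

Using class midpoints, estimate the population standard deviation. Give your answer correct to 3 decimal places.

Midpoints: 4.5, 9.5, 14.5, 19.5, 24.5, 29.5
n = 78, Σfm = 1246, mean = 15.9744
Σfm² = 24509.5
Σf(m − x̄)² = Σfm² − (Σfm)²/n = 24509.5 − 1246²/78 = 4605.4487
Population variance = 4605.4487 / 78 = 59.0442
Standard deviation = √59.0442 = 7.6840

7.684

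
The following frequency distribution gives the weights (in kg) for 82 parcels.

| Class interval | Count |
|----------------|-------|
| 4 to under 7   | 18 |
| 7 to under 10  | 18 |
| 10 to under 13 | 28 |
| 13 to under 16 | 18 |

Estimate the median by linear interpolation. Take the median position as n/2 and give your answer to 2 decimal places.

Cumulative frequencies: 18, 36, 64, 82
n = 82; position = n/2 = 41.
This falls in the class 10 to under 13: L = 10, F = 36, f = 28, h = 3.
Median ≈ 10 + ((41 − 36) / 28) × 3 = 10.5357

10.54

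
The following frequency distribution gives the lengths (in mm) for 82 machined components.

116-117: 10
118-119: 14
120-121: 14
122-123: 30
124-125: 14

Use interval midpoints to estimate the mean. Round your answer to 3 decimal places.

121.085

Midpoints: 116.5, 118.5, 120.5, 122.5, 124.5
Σfm = 10×116.5 + 14×118.5 + 14×120.5 + 30×122.5 + 14×124.5 = 9929
n = Σf = 82
Mean = 9929 / 82 = 121.0854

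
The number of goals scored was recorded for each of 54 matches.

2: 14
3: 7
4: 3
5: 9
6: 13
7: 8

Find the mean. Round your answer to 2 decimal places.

Values: 2, 3, 4, 5, 6, 7
Σfx = 14×2 + 7×3 + 3×4 + 9×5 + 13×6 + 8×7 = 240
n = Σf = 54
Mean = 240 / 54 = 4.4444

4.44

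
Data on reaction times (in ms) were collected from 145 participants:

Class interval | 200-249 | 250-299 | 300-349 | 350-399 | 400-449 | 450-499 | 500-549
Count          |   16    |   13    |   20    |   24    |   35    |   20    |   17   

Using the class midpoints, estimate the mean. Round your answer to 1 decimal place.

Midpoints: 224.5, 274.5, 324.5, 374.5, 424.5, 474.5, 524.5
Σfm = 16×224.5 + 13×274.5 + 20×324.5 + 24×374.5 + 35×424.5 + 20×474.5 + 17×524.5 = 55902.5
n = Σf = 145
Mean = 55902.5 / 145 = 385.5345

385.5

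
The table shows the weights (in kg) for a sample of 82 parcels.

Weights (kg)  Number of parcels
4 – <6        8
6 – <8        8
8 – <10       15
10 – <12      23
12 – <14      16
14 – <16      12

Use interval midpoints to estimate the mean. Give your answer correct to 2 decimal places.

10.63

Midpoints: 5, 7, 9, 11, 13, 15
Σfm = 8×5 + 8×7 + 15×9 + 23×11 + 16×13 + 12×15 = 872
n = Σf = 82
Mean = 872 / 82 = 10.6341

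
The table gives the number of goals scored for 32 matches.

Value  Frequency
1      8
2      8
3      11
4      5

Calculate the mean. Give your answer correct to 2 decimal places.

Values: 1, 2, 3, 4
Σfx = 8×1 + 8×2 + 11×3 + 5×4 = 77
n = Σf = 32
Mean = 77 / 32 = 2.4062

2.41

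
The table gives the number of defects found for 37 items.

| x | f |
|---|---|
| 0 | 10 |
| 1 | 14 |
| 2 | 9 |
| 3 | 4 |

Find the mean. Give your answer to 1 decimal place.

1.2

Values: 0, 1, 2, 3
Σfx = 10×0 + 14×1 + 9×2 + 4×3 = 44
n = Σf = 37
Mean = 44 / 37 = 1.1892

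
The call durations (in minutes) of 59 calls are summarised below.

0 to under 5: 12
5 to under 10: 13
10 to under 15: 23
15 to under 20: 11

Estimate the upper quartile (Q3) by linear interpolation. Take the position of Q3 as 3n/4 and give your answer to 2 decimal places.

14.18

Cumulative frequencies: 12, 25, 48, 59
n = 59; position = 3n/4 = 44.25.
This falls in the class 10 to under 15: L = 10, F = 25, f = 23, h = 5.
Upper quartile ≈ 10 + ((44.25 − 25) / 23) × 5 = 14.1848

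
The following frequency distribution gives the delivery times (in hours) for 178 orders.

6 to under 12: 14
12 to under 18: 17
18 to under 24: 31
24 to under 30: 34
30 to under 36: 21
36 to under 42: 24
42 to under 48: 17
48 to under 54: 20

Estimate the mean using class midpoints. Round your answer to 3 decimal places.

Midpoints: 9, 15, 21, 27, 33, 39, 45, 51
Σfm = 14×9 + 17×15 + 31×21 + 34×27 + 21×33 + 24×39 + 17×45 + 20×51 = 5364
n = Σf = 178
Mean = 5364 / 178 = 30.1348

30.135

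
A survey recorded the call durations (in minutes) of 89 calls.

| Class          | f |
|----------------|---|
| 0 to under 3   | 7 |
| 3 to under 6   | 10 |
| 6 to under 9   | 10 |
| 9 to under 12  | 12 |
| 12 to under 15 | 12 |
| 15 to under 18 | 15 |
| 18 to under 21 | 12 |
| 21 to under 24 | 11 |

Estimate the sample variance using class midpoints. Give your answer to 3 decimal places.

42.173

Midpoints: 1.5, 4.5, 7.5, 10.5, 13.5, 16.5, 19.5, 22.5
n = 89, Σfm = 1147.5, mean = 12.8933
Σfm² = 18506.25
Σf(m − x̄)² = Σfm² − (Σfm)²/n = 18506.25 − 1147.5²/89 = 3711.2360
Sample variance = 3711.2360 / 88 = 42.1731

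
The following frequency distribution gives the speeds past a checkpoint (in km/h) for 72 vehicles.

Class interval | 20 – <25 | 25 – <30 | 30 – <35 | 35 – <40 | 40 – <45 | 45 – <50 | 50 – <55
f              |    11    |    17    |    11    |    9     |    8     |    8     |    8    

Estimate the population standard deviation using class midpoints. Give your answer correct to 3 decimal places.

9.816

Midpoints: 22.5, 27.5, 32.5, 37.5, 42.5, 47.5, 52.5
n = 72, Σfm = 2550, mean = 35.4167
Σfm² = 97250
Σf(m − x̄)² = Σfm² − (Σfm)²/n = 97250 − 2550²/72 = 6937.5000
Population variance = 6937.5000 / 72 = 96.3542
Standard deviation = √96.3542 = 9.8160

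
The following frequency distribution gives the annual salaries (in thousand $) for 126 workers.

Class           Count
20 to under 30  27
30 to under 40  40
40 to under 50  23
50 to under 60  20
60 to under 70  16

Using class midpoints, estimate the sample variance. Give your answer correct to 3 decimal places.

174.400

Midpoints: 25, 35, 45, 55, 65
n = 126, Σfm = 5250, mean = 41.6667
Σfm² = 240550
Σf(m − x̄)² = Σfm² − (Σfm)²/n = 240550 − 5250²/126 = 21800.0000
Sample variance = 21800.0000 / 125 = 174.4000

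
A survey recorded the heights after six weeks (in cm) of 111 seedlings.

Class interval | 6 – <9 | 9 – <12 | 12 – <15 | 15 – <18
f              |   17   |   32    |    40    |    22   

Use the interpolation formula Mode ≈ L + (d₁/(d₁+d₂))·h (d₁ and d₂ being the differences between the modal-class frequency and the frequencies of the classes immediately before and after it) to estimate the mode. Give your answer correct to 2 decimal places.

Modal class: 12 – <15 (highest frequency 40).
d₁ = 40 − 32 = 8, d₂ = 40 − 22 = 18
Mode ≈ 12 + (8/(8+18)) × 3 = 12 + 0.9231 = 12.9231

12.92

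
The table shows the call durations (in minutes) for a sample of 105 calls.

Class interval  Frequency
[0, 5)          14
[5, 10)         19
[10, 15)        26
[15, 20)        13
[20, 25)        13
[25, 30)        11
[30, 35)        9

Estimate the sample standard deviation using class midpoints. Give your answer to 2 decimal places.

9.14

Midpoints: 2.5, 7.5, 12.5, 17.5, 22.5, 27.5, 32.5
n = 105, Σfm = 1617.5, mean = 15.4048
Σfm² = 33606.25
Σf(m − x̄)² = Σfm² − (Σfm)²/n = 33606.25 − 1617.5²/105 = 8689.0476
Sample variance = 8689.0476 / 104 = 83.5485
Standard deviation = √83.5485 = 9.1405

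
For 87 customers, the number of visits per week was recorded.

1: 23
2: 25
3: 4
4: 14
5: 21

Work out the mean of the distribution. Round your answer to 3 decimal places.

2.828

Values: 1, 2, 3, 4, 5
Σfx = 23×1 + 25×2 + 4×3 + 14×4 + 21×5 = 246
n = Σf = 87
Mean = 246 / 87 = 2.8276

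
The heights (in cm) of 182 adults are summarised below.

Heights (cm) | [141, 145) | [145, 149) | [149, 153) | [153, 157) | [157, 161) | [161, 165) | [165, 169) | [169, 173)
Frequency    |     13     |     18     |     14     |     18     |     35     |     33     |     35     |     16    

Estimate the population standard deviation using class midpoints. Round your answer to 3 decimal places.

8.179

Midpoints: 143, 147, 151, 155, 159, 163, 167, 171
n = 182, Σfm = 28934, mean = 158.9780
Σfm² = 4612046
Σf(m − x̄)² = Σfm² − (Σfm)²/n = 4612046 − 28934²/182 = 12175.9121
Population variance = 12175.9121 / 182 = 66.9006
Standard deviation = √66.9006 = 8.1793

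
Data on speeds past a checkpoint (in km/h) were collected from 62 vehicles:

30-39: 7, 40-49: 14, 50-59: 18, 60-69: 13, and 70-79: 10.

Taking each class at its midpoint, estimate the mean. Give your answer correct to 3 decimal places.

Midpoints: 34.5, 44.5, 54.5, 64.5, 74.5
Σfm = 7×34.5 + 14×44.5 + 18×54.5 + 13×64.5 + 10×74.5 = 3429
n = Σf = 62
Mean = 3429 / 62 = 55.3065

55.306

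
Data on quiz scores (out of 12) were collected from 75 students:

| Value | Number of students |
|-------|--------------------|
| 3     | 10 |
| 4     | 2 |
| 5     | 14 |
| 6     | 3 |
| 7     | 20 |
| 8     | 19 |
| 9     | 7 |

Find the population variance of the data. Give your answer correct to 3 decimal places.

Values: 3, 4, 5, 6, 7, 8, 9
n = 75, Σfx = 481, mean = 6.4133
Σfx² = 3343
Σf(x − x̄)² = Σfx² − (Σfx)²/n = 3343 − 481²/75 = 258.1867
Population variance = 258.1867 / 75 = 3.4425

3.442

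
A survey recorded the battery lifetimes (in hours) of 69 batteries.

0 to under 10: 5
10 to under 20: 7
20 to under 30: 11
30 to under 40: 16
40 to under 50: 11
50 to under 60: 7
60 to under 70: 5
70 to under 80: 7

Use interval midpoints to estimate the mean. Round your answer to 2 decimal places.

Midpoints: 5, 15, 25, 35, 45, 55, 65, 75
Σfm = 5×5 + 7×15 + 11×25 + 16×35 + 11×45 + 7×55 + 5×65 + 7×75 = 2695
n = Σf = 69
Mean = 2695 / 69 = 39.0580

39.06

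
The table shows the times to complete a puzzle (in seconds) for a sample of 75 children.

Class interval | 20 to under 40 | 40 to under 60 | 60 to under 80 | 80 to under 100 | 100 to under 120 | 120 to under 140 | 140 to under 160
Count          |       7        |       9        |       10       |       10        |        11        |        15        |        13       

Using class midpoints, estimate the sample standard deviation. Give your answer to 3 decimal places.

Midpoints: 30, 50, 70, 90, 110, 130, 150
n = 75, Σfm = 7370, mean = 98.2667
Σfm² = 837900
Σf(m − x̄)² = Σfm² − (Σfm)²/n = 837900 − 7370²/75 = 113674.6667
Sample variance = 113674.6667 / 74 = 1536.1441
Standard deviation = √1536.1441 = 39.1937

39.194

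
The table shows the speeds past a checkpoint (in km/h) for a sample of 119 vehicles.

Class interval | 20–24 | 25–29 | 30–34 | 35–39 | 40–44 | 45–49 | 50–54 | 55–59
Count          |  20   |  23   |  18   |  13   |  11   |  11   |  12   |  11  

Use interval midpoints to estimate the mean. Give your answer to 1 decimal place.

Midpoints: 22, 27, 32, 37, 42, 47, 52, 57
Σfm = 20×22 + 23×27 + 18×32 + 13×37 + 11×42 + 11×47 + 12×52 + 11×57 = 4348
n = Σf = 119
Mean = 4348 / 119 = 36.5378

36.5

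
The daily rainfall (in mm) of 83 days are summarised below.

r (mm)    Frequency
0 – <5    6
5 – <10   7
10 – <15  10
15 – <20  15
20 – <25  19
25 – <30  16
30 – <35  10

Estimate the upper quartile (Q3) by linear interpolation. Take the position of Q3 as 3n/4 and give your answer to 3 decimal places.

26.641

Cumulative frequencies: 6, 13, 23, 38, 57, 73, 83
n = 83; position = 3n/4 = 62.25.
This falls in the class 25 – <30: L = 25, F = 57, f = 16, h = 5.
Upper quartile ≈ 25 + ((62.25 − 57) / 16) × 5 = 26.6406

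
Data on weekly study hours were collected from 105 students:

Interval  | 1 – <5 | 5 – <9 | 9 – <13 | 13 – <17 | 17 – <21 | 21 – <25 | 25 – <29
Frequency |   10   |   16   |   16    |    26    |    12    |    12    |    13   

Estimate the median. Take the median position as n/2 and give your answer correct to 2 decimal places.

14.62

Cumulative frequencies: 10, 26, 42, 68, 80, 92, 105
n = 105; position = n/2 = 52.5.
This falls in the class 13 – <17: L = 13, F = 42, f = 26, h = 4.
Median ≈ 13 + ((52.5 − 42) / 26) × 4 = 14.6154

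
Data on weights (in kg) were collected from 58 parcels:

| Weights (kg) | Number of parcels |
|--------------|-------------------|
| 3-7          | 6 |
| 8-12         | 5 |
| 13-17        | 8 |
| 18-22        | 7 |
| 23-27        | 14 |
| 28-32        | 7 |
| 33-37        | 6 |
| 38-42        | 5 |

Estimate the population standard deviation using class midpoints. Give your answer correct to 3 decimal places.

Midpoints: 5, 10, 15, 20, 25, 30, 35, 40
n = 58, Σfm = 1310, mean = 22.5862
Σfm² = 35650
Σf(m − x̄)² = Σfm² − (Σfm)²/n = 35650 − 1310²/58 = 6062.0690
Population variance = 6062.0690 / 58 = 104.5184
Standard deviation = √104.5184 = 10.2234

10.223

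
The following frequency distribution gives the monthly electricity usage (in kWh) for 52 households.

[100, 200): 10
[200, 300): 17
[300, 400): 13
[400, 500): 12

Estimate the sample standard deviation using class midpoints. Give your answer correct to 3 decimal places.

105.701

Midpoints: 150, 250, 350, 450
n = 52, Σfm = 15700, mean = 301.9231
Σfm² = 5310000
Σf(m − x̄)² = Σfm² − (Σfm)²/n = 5310000 − 15700²/52 = 569807.6923
Sample variance = 569807.6923 / 51 = 11172.6998
Standard deviation = √11172.6998 = 105.7010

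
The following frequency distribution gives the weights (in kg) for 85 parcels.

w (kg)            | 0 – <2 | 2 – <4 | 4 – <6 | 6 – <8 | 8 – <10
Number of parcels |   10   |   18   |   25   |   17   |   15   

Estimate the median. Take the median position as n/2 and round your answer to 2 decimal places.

Cumulative frequencies: 10, 28, 53, 70, 85
n = 85; position = n/2 = 42.5.
This falls in the class 4 – <6: L = 4, F = 28, f = 25, h = 2.
Median ≈ 4 + ((42.5 − 28) / 25) × 2 = 5.1600

5.16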